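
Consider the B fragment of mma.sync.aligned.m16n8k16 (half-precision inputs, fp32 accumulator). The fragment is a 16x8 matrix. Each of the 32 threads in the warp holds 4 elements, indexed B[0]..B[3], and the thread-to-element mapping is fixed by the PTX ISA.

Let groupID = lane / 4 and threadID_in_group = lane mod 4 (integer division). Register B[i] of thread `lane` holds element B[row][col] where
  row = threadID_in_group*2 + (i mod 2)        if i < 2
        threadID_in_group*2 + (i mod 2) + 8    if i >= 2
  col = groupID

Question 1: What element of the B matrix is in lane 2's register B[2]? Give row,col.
12,0

lane 2→2/4=0, 2 mod 4=2
i=2  r:2·2+0+8→12  c:0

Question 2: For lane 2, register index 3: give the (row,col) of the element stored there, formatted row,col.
13,0

L=2->g=2>>2=0, t=2&3=2
[3]->row 2·2+1+8=13  col g=0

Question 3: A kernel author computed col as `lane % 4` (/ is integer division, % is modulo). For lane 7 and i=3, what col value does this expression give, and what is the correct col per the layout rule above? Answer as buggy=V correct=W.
`lane % 4`[7,3]->3
lane 7->7/4=1, 7 mod 4=3
i=3  r:2·3+1+8->15  c:1
col: 3 vs 1

buggy=3 correct=1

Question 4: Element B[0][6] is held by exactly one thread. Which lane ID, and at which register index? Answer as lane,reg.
c=6→G=6  r=0→rhi=0,T=0,p=0
L=6*4+0=24  i=0*2+0=0

24,0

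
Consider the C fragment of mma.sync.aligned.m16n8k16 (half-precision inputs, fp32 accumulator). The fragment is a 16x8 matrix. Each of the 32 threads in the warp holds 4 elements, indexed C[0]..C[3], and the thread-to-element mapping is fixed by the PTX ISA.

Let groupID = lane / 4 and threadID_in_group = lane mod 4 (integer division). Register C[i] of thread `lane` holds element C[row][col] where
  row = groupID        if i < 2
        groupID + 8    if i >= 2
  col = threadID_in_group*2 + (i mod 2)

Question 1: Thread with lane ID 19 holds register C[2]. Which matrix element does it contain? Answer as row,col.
12,6

lane 19: G=4 (19/4), T=3 (19%4)
i=2: r=4+8=12, c=3*2+0=6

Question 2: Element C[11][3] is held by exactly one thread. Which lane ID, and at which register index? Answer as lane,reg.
r:11=>grp=3,rB=1  c:3=>tig=1,lo=1
L=3*4+1=13  i=1*2+1=3

13,3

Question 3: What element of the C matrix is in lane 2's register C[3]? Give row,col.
8,5

L=2=>grp=2>>2=0, tig=2&3=2
[3]=>row 0+8=8  col 2·2+1=5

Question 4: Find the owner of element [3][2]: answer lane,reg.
r: 3->gid=3,r8=0  c: 2->tid=1,i&1=0
L=3*4+1=13  i=0*2+0=0

13,0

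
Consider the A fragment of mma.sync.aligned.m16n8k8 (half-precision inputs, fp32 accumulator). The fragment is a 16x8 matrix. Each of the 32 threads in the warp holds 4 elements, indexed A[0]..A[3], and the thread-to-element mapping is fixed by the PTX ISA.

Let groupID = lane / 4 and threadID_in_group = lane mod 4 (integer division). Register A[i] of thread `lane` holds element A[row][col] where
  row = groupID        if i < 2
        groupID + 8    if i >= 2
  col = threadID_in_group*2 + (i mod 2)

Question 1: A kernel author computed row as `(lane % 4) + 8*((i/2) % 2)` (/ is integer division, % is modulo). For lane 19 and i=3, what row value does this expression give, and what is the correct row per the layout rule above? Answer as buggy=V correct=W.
`(lane % 4) + 8*((i/2) % 2)`[19,3]->11
L=19->gid=19>>2=4, tid=19&3=3
[3]->row 4+8=12  col 3·2+1=7
row: 11 vs 12

buggy=11 correct=12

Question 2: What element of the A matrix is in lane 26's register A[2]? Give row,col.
14,4

L=26=>grp=26>>2=6, tig=26&3=2
[2]=>row 6+8=14  col 2·2+0=4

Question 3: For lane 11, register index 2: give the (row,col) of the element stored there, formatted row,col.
11: gr=2,th=3
[2] (2+8,3*2+0) = (10,6)

10,6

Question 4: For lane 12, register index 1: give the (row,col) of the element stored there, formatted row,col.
12: gr=3,th=0
[1] (3+0,0*2+1) = (3,1)

3,1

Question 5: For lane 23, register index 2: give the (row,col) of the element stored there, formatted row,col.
lane 23->23/4=5, 23 mod 4=3
i=2  r:5+8->13  c:2·3+0->6

13,6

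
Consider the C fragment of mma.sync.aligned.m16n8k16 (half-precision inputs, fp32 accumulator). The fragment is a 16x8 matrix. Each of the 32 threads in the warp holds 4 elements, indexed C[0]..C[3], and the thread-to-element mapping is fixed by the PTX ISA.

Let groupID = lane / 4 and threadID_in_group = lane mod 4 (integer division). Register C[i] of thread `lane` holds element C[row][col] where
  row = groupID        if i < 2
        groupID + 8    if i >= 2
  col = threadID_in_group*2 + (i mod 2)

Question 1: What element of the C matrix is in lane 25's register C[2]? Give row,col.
14,2

lane 25: g=6 (25/4), t=1 (25%4)
i=2: r=6+8=14, c=1*2+0=2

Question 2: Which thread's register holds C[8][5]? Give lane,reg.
r=8→G=0,rhi=1  c=5→T=2,p=1
L=0*4+2=2  i=1*2+1=3

2,3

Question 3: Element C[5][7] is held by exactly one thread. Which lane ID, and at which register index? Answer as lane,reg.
r=5⇒gr=5,Rb=0  c=7⇒th=3,odd=1
L=5*4+3=23  i=0*2+1=1

23,1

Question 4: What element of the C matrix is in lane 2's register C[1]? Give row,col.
L=2->g=2>>2=0, t=2&3=2
[1]->row 0+0=0  col 2·2+1=5

0,5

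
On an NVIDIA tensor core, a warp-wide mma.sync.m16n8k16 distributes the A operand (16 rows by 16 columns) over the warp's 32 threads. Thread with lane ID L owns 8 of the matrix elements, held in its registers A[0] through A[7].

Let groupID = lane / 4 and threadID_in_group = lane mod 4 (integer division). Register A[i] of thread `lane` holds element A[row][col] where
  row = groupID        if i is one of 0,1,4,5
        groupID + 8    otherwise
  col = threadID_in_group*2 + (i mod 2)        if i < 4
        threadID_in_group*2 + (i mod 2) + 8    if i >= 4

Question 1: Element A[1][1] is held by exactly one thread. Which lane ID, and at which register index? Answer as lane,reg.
r:1=>grp=1,rB=0  c:1=>cB=0,tig=0,lo=1
L=1*4+0=4  i=0*4+0*2+1=1

4,1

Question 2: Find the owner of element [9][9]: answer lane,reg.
4,7

r=9→G=1,rhi=1  c=9→chi=1,T=0,p=1
L=1*4+0=4  i=1*4+1*2+1=7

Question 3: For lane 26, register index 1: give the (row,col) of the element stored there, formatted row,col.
6,5

lane 26=>26/4=6, 26 mod 4=2
i=1  r:6+0=>6  c:2·2+1+0=>5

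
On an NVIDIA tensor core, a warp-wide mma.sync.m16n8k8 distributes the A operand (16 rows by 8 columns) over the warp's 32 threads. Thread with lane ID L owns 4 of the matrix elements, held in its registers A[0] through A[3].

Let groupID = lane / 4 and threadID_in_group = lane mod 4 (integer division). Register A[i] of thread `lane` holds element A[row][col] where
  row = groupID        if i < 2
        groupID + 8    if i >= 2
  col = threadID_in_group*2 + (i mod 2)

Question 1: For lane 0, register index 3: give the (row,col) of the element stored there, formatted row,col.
8,1

lane 0: g=0 (0/4), t=0 (0%4)
i=3: r=0+8=8, c=0*2+1=1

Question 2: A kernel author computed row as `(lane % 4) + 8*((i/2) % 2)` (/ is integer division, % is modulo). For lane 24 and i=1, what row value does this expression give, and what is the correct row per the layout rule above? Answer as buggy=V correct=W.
buggy=0 correct=6

`(lane % 4) + 8*((i/2) % 2)`[24,1]->0
24: gid=6,tid=0
[1] (6+0,0*2+1) = (6,1)
row: 0 vs 6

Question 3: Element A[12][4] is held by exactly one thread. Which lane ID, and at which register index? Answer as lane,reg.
18,2

r:12=>grp=4,rB=1  c:4=>tig=2,lo=0
L=4*4+2=18  i=1*2+0=2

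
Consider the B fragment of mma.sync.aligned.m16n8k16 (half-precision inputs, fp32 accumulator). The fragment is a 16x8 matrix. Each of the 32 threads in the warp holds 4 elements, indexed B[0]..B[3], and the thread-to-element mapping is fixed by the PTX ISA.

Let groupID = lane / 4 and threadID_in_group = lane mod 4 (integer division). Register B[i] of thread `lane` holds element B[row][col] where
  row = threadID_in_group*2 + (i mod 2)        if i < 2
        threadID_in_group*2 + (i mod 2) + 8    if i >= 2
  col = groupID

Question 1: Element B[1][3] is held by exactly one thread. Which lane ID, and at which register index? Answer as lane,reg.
c=3->g=3  r=1->rb=0,t=0,b0=1
L=3*4+0=12  i=0*2+1=1

12,1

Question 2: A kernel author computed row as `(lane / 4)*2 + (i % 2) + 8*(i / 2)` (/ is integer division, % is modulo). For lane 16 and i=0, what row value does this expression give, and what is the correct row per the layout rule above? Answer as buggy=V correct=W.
buggy=8 correct=0

`(lane / 4)*2 + (i % 2) + 8*(i / 2)`[16,0]->8
L=16->g=16>>2=4, t=16&3=0
[0]->row 0·2+0+0=0  col g=4
row: 8 vs 0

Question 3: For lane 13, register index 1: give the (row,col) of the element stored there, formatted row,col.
3,3

L=13⇒gr=13>>2=3, th=13&3=1
[1]⇒row 1·2+1+0=3  col gr=3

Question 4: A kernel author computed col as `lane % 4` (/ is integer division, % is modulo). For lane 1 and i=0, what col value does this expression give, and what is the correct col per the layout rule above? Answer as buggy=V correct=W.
`lane % 4`[1,0]⇒1
1: gr=0,th=1
[0] (1*2+0+0,0) = (2,0)
col: 1 vs 0

buggy=1 correct=0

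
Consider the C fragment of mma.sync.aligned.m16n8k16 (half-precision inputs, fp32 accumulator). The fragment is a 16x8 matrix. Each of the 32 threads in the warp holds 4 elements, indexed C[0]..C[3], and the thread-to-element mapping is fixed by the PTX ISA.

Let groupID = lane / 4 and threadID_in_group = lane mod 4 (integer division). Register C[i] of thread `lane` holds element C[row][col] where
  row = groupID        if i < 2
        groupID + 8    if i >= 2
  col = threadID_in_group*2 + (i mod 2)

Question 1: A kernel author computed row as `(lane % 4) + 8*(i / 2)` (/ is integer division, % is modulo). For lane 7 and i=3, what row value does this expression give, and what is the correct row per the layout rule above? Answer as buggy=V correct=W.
`(lane % 4) + 8*(i / 2)`[7,3]⇒11
lane 7⇒7/4=1, 7 mod 4=3
i=3  r:1+8⇒9  c:2·3+1⇒7
row: 11 vs 9

buggy=11 correct=9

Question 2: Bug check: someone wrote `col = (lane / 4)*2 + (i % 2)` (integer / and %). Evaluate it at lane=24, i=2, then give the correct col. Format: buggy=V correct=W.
`(lane / 4)*2 + (i % 2)`[24,2]->12
L=24->gid=24>>2=6, tid=24&3=0
[2]->row 6+8=14  col 0·2+0=0
col: 12 vs 0

buggy=12 correct=0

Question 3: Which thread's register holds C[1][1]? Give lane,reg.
r=1->g=1,rb=0  c=1->t=0,b0=1
L=1*4+0=4  i=0*2+1=1

4,1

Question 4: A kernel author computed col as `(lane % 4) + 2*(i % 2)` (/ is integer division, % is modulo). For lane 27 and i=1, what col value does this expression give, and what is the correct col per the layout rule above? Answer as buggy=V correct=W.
`(lane % 4) + 2*(i % 2)`[27,1]→5
lane 27→27/4=6, 27 mod 4=3
i=1  r:6+0→6  c:2·3+1→7
col: 5 vs 7

buggy=5 correct=7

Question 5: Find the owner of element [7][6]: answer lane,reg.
31,0

r=7->g=7,rb=0  c=6->t=3,b0=0
L=7*4+3=31  i=0*2+0=0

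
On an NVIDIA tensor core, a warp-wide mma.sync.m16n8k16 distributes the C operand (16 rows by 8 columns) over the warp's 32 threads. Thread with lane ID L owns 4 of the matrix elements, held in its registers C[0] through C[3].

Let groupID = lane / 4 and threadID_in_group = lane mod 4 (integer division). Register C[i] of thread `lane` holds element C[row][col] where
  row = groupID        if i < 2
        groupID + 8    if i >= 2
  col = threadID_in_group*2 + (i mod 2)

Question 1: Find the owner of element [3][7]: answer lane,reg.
15,1

r=3->g=3,rb=0  c=7->t=3,b0=1
L=3*4+3=15  i=0*2+1=1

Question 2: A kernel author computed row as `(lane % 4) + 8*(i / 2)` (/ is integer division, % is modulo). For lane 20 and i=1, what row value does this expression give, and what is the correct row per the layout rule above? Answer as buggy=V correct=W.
buggy=0 correct=5

`(lane % 4) + 8*(i / 2)`[20,1]->0
lane 20->20/4=5, 20 mod 4=0
i=1  r:5+0->5  c:2·0+1->1
row: 0 vs 5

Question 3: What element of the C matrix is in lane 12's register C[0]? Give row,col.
3,0

lane 12: g=3 (12/4), t=0 (12%4)
i=0: r=3+0=3, c=0*2+0=0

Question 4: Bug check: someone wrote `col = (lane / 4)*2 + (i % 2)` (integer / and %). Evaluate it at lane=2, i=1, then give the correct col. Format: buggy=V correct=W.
buggy=1 correct=5

`(lane / 4)*2 + (i % 2)`[2,1]⇒1
lane 2: gr=0 (2/4), th=2 (2%4)
i=1: r=0+0=0, c=2*2+1=5
col: 1 vs 5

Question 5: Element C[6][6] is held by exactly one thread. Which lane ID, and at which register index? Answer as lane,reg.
r: 6->gid=6,r8=0  c: 6->tid=3,i&1=0
L=6*4+3=27  i=0*2+0=0

27,0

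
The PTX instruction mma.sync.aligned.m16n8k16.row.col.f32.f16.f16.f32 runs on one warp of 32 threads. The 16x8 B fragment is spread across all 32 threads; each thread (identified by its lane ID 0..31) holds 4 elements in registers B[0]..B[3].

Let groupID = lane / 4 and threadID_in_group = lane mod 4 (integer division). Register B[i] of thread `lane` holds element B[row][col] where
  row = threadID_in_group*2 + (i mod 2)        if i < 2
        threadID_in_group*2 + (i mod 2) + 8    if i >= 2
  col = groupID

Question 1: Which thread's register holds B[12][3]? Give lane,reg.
c=3→G=3  r=12→rhi=1,T=2,p=0
L=3*4+2=14  i=1*2+0=2

14,2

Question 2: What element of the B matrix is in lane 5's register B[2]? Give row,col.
10,1

L=5=>grp=5>>2=1, tig=5&3=1
[2]=>row 1·2+0+8=10  col grp=1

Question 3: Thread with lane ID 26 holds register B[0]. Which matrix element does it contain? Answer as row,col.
lane 26=>26/4=6, 26 mod 4=2
i=0  r:2·2+0+0=>4  c:6

4,6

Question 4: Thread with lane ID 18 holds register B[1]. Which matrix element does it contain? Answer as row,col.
5,4

L=18→G=18>>2=4, T=18&3=2
[1]→row 2·2+1+0=5  col G=4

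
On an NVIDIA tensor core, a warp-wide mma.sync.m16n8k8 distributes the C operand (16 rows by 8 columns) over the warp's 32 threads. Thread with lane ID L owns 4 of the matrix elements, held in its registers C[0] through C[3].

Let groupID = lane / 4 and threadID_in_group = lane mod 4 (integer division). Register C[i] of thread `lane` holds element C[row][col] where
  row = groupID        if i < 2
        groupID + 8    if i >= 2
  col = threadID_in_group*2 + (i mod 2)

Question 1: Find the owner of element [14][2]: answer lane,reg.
r=14->g=6,rb=1  c=2->t=1,b0=0
L=6*4+1=25  i=1*2+0=2

25,2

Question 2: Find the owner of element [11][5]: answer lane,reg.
14,3

r=11→G=3,rhi=1  c=5→T=2,p=1
L=3*4+2=14  i=1*2+1=3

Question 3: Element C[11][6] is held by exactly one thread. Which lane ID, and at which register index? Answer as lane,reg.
15,2

r:11=>grp=3,rB=1  c:6=>tig=3,lo=0
L=3*4+3=15  i=1*2+0=2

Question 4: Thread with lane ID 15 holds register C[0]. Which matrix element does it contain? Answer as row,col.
3,6

lane 15: G=3 (15/4), T=3 (15%4)
i=0: r=3+0=3, c=3*2+0=6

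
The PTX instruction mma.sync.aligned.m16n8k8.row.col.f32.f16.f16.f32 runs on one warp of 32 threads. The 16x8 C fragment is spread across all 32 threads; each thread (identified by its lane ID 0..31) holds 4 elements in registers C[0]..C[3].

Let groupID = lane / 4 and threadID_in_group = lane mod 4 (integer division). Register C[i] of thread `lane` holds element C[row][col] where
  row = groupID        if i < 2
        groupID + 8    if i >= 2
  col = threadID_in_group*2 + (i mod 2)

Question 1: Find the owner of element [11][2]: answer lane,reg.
13,2

r=11→G=3,rhi=1  c=2→T=1,p=0
L=3*4+1=13  i=1*2+0=2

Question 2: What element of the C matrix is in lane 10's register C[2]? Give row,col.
lane 10->10/4=2, 10 mod 4=2
i=2  r:2+8->10  c:2·2+0->4

10,4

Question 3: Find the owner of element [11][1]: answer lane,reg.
r:11=>grp=3,rB=1  c:1=>tig=0,lo=1
L=3*4+0=12  i=1*2+1=3

12,3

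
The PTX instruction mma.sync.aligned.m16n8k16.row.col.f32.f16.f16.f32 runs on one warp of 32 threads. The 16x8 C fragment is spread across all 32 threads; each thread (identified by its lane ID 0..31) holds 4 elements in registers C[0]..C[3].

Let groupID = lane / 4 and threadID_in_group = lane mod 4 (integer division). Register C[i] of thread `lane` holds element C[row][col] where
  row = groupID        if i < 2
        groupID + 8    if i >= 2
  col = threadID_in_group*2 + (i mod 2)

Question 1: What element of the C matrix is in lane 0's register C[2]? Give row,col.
L=0=>grp=0>>2=0, tig=0&3=0
[2]=>row 0+8=8  col 0·2+0=0

8,0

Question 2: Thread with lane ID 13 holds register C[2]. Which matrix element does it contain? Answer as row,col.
11,2

L=13⇒gr=13>>2=3, th=13&3=1
[2]⇒row 3+8=11  col 1·2+0=2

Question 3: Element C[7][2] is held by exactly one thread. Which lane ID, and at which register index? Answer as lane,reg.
r=7->g=7,rb=0  c=2->t=1,b0=0
L=7*4+1=29  i=0*2+0=0

29,0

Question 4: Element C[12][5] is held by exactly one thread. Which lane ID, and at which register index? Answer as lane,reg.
18,3

r=12->g=4,rb=1  c=5->t=2,b0=1
L=4*4+2=18  i=1*2+1=3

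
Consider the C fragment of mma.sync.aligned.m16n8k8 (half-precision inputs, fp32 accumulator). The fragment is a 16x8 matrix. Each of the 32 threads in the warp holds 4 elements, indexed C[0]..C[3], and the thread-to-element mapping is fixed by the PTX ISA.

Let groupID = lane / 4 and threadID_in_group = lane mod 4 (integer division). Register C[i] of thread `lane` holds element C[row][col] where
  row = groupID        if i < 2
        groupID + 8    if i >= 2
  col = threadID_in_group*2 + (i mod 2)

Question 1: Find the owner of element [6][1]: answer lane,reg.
24,1

r:6=>grp=6,rB=0  c:1=>tig=0,lo=1
L=6*4+0=24  i=0*2+1=1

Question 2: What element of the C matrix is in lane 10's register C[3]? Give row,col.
10,5

lane 10: g=2 (10/4), t=2 (10%4)
i=3: r=2+8=10, c=2*2+1=5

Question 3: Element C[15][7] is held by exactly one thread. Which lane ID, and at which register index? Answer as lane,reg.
31,3

r:15=>grp=7,rB=1  c:7=>tig=3,lo=1
L=7*4+3=31  i=1*2+1=3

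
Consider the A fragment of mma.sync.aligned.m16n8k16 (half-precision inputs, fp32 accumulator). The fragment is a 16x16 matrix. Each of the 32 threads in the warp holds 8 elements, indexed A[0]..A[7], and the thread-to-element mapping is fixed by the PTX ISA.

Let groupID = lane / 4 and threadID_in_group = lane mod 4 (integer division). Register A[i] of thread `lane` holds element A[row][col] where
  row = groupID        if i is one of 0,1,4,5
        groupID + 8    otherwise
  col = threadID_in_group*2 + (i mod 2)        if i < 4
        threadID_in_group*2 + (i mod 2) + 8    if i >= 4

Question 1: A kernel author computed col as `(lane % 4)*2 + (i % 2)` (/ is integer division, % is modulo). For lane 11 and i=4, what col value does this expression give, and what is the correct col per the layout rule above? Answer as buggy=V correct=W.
`(lane % 4)*2 + (i % 2)`[11,4]⇒6
lane 11: gr=2 (11/4), th=3 (11%4)
i=4: r=2+0=2, c=3*2+0+8=14
col: 6 vs 14

buggy=6 correct=14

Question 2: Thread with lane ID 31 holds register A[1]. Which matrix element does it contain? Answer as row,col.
7,7

lane 31: gr=7 (31/4), th=3 (31%4)
i=1: r=7+0=7, c=3*2+1+0=7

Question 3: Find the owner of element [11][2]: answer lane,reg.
r=11⇒gr=3,Rb=1  c=2⇒Cb=0,th=1,odd=0
L=3*4+1=13  i=0*4+1*2+0=2

13,2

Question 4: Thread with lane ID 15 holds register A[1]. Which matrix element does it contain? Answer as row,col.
3,7

lane 15: gid=3 (15/4), tid=3 (15%4)
i=1: r=3+0=3, c=3*2+1+0=7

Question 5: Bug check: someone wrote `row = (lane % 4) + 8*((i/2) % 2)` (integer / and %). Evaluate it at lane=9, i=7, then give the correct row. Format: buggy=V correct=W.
buggy=9 correct=10

`(lane % 4) + 8*((i/2) % 2)`[9,7]=>9
9: grp=2,tig=1
[7] (2+8,1*2+1+8) = (10,11)
row: 9 vs 10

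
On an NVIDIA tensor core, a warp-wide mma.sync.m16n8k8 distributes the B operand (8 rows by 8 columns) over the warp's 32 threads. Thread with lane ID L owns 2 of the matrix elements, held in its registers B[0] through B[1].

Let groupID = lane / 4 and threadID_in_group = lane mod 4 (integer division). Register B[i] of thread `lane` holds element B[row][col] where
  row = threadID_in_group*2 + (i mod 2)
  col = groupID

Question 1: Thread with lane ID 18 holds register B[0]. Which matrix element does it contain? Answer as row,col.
4,4

lane 18->18/4=4, 18 mod 4=2
i=0  r:2·2+0->4  c:4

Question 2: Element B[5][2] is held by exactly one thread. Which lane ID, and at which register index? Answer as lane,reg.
c=2->g=2  r=5->t=2,b0=1
L=2*4+2=10  i=1=1

10,1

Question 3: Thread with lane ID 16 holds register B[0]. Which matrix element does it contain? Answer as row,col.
0,4

16: g=4,t=0
[0] (0*2+0,4) = (0,4)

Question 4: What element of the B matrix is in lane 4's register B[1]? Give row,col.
1,1

L=4⇒gr=4>>2=1, th=4&3=0
[1]⇒row 0·2+1=1  col gr=1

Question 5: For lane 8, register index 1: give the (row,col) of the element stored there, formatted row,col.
1,2

8: g=2,t=0
[1] (0*2+1,2) = (1,2)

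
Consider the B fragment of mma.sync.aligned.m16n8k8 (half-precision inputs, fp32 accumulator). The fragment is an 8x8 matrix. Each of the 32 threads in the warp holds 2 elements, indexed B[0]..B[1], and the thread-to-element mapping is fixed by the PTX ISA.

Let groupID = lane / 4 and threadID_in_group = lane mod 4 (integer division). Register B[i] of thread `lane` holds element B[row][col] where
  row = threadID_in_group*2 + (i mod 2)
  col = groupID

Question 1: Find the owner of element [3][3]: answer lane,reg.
13,1

c:3=>grp=3  r:3=>tig=1,lo=1
L=3*4+1=13  i=1=1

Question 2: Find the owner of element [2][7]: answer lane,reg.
29,0

c=7⇒gr=7  r=2⇒th=1,odd=0
L=7*4+1=29  i=0=0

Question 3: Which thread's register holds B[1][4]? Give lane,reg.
c=4→G=4  r=1→T=0,p=1
L=4*4+0=16  i=1=1

16,1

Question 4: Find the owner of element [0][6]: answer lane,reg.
c:6=>grp=6  r:0=>tig=0,lo=0
L=6*4+0=24  i=0=0

24,0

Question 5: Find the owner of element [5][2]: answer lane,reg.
c=2⇒gr=2  r=5⇒th=2,odd=1
L=2*4+2=10  i=1=1

10,1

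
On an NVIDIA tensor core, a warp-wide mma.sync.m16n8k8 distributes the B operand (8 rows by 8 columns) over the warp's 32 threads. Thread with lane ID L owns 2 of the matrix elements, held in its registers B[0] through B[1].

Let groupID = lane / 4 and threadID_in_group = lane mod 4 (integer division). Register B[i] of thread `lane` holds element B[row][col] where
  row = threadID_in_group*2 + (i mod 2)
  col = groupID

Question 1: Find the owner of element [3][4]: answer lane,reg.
c=4→G=4  r=3→T=1,p=1
L=4*4+1=17  i=1=1

17,1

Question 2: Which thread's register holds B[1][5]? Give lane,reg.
c: 5->gid=5  r: 1->tid=0,i&1=1
L=5*4+0=20  i=1=1

20,1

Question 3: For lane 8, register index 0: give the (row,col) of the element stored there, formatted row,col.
0,2

lane 8=>8/4=2, 8 mod 4=0
i=0  r:2·0+0=>0  c:2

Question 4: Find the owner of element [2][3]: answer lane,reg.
13,0

c=3⇒gr=3  r=2⇒th=1,odd=0
L=3*4+1=13  i=0=0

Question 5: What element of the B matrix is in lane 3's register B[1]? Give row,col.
lane 3->3/4=0, 3 mod 4=3
i=1  r:2·3+1->7  c:0

7,0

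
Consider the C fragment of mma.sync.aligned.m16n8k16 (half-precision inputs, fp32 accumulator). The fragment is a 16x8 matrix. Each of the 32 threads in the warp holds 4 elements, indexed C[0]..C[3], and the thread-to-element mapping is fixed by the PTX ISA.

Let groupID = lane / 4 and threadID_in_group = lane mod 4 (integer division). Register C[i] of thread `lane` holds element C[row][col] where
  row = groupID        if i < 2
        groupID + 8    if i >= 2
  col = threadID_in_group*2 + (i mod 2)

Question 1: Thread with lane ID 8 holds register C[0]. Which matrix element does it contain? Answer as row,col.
lane 8=>8/4=2, 8 mod 4=0
i=0  r:2+0=>2  c:2·0+0=>0

2,0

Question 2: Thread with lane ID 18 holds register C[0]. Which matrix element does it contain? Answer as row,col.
18: G=4,T=2
[0] (4+0,2*2+0) = (4,4)

4,4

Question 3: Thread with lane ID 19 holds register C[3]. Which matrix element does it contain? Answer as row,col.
lane 19⇒19/4=4, 19 mod 4=3
i=3  r:4+8⇒12  c:2·3+1⇒7

12,7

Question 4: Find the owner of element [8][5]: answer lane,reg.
2,3

r=8->g=0,rb=1  c=5->t=2,b0=1
L=0*4+2=2  i=1*2+1=3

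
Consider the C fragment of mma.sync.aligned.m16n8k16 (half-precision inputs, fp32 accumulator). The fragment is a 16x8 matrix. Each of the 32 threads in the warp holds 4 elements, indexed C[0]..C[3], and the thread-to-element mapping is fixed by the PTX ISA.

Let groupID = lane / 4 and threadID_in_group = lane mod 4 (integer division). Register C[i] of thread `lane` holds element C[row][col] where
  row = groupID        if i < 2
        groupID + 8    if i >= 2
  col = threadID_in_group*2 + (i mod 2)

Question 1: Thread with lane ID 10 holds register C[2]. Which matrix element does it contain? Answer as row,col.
10,4

lane 10⇒10/4=2, 10 mod 4=2
i=2  r:2+8⇒10  c:2·2+0⇒4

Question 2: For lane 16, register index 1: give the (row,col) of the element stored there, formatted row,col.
lane 16->16/4=4, 16 mod 4=0
i=1  r:4+0->4  c:2·0+1->1

4,1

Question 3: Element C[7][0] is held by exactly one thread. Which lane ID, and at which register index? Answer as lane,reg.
r=7→G=7,rhi=0  c=0→T=0,p=0
L=7*4+0=28  i=0*2+0=0

28,0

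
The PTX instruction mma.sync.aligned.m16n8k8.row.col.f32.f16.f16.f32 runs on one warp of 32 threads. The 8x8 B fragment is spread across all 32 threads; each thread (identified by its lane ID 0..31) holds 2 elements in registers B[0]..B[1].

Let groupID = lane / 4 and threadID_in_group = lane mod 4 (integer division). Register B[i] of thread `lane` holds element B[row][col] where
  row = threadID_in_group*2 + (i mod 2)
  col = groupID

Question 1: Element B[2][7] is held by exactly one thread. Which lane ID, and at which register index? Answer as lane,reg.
29,0

c=7⇒gr=7  r=2⇒th=1,odd=0
L=7*4+1=29  i=0=0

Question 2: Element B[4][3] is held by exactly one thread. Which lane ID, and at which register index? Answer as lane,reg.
14,0

c=3→G=3  r=4→T=2,p=0
L=3*4+2=14  i=0=0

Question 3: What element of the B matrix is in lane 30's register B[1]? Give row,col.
5,7

lane 30: grp=7 (30/4), tig=2 (30%4)
i=1: r=2*2+1=5, c=grp=7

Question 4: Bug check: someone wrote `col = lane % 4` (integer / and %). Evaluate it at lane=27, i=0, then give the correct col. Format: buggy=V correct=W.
buggy=3 correct=6

`lane % 4`[27,0]=>3
L=27=>grp=27>>2=6, tig=27&3=3
[0]=>row 3·2+0=6  col grp=6
col: 3 vs 6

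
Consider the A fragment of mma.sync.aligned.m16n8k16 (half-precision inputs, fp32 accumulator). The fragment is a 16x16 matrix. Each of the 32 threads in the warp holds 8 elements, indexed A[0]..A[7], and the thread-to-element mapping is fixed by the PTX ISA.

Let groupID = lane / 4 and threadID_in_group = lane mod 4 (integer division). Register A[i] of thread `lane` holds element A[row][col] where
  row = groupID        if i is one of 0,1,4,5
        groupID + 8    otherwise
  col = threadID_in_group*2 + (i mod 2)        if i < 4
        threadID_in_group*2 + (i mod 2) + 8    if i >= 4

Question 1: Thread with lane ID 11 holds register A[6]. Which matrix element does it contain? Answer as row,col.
10,14

L=11⇒gr=11>>2=2, th=11&3=3
[6]⇒row 2+8=10  col 3·2+0+8=14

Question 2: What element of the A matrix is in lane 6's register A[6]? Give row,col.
9,12

L=6=>grp=6>>2=1, tig=6&3=2
[6]=>row 1+8=9  col 2·2+0+8=12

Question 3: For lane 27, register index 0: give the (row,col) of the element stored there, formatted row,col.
L=27⇒gr=27>>2=6, th=27&3=3
[0]⇒row 6+0=6  col 3·2+0+0=6

6,6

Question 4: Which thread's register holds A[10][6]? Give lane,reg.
11,2

r=10→G=2,rhi=1  c=6→chi=0,T=3,p=0
L=2*4+3=11  i=0*4+1*2+0=2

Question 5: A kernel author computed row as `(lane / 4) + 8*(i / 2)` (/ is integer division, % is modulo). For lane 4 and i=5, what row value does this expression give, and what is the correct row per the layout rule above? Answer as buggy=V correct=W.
`(lane / 4) + 8*(i / 2)`[4,5]->17
lane 4->4/4=1, 4 mod 4=0
i=5  r:1+0->1  c:2·0+1+8->9
row: 17 vs 1

buggy=17 correct=1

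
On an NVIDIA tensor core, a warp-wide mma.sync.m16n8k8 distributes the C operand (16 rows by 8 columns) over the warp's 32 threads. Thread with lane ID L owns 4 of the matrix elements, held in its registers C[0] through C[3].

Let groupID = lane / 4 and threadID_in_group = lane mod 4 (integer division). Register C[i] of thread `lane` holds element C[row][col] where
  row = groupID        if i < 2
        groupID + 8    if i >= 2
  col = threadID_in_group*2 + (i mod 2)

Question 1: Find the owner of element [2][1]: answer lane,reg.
r=2⇒gr=2,Rb=0  c=1⇒th=0,odd=1
L=2*4+0=8  i=0*2+1=1

8,1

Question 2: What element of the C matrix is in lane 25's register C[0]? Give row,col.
lane 25⇒25/4=6, 25 mod 4=1
i=0  r:6+0⇒6  c:2·1+0⇒2

6,2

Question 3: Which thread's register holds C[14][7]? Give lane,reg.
r=14⇒gr=6,Rb=1  c=7⇒th=3,odd=1
L=6*4+3=27  i=1*2+1=3

27,3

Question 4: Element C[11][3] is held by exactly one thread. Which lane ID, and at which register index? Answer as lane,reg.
r: 11->gid=3,r8=1  c: 3->tid=1,i&1=1
L=3*4+1=13  i=1*2+1=3

13,3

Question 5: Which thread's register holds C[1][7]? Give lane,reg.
7,1

r:1=>grp=1,rB=0  c:7=>tig=3,lo=1
L=1*4+3=7  i=0*2+1=1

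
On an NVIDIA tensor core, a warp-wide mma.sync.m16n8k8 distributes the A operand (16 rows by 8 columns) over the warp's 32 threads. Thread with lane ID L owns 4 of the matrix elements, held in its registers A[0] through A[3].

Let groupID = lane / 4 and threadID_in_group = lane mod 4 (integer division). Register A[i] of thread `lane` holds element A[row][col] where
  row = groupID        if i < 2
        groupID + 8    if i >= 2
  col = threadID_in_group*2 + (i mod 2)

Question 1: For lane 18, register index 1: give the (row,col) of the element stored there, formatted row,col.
4,5

lane 18: gid=4 (18/4), tid=2 (18%4)
i=1: r=4+0=4, c=2*2+1=5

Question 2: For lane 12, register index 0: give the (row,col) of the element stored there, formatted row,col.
3,0

12: g=3,t=0
[0] (3+0,0*2+0) = (3,0)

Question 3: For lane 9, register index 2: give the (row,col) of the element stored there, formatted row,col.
10,2

L=9->gid=9>>2=2, tid=9&3=1
[2]->row 2+8=10  col 1·2+0=2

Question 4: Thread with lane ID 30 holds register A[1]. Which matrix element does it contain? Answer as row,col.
lane 30: gid=7 (30/4), tid=2 (30%4)
i=1: r=7+0=7, c=2*2+1=5

7,5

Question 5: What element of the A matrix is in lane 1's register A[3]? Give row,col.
8,3

lane 1⇒1/4=0, 1 mod 4=1
i=3  r:0+8⇒8  c:2·1+1⇒3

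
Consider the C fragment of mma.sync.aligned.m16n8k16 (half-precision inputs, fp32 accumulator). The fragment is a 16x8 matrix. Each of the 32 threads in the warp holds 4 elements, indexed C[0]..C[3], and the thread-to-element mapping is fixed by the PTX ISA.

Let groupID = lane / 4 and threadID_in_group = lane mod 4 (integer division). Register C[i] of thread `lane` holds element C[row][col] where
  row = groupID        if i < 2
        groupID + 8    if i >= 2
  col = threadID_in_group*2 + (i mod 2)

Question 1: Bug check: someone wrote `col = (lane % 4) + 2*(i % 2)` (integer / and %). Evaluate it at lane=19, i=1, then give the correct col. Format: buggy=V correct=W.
buggy=5 correct=7

`(lane % 4) + 2*(i % 2)`[19,1]->5
L=19->gid=19>>2=4, tid=19&3=3
[1]->row 4+0=4  col 3·2+1=7
col: 5 vs 7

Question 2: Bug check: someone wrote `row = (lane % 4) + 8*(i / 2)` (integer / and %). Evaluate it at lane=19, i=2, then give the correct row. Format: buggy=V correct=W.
`(lane % 4) + 8*(i / 2)`[19,2]→11
L=19→G=19>>2=4, T=19&3=3
[2]→row 4+8=12  col 3·2+0=6
row: 11 vs 12

buggy=11 correct=12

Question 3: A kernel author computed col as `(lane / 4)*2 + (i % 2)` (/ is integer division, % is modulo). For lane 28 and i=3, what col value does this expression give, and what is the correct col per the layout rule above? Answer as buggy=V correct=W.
`(lane / 4)*2 + (i % 2)`[28,3]->15
L=28->g=28>>2=7, t=28&3=0
[3]->row 7+8=15  col 0·2+1=1
col: 15 vs 1

buggy=15 correct=1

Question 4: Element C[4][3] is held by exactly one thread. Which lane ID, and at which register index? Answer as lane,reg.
r=4⇒gr=4,Rb=0  c=3⇒th=1,odd=1
L=4*4+1=17  i=0*2+1=1

17,1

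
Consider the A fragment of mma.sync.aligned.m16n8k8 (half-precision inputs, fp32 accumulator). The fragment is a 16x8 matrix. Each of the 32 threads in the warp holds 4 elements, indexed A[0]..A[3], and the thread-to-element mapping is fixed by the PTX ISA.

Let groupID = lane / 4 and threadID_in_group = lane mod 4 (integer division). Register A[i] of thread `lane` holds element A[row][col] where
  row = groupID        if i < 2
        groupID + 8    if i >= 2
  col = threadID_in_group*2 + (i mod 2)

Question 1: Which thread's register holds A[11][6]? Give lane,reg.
15,2

r=11⇒gr=3,Rb=1  c=6⇒th=3,odd=0
L=3*4+3=15  i=1*2+0=2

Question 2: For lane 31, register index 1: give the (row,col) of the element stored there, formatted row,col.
lane 31->31/4=7, 31 mod 4=3
i=1  r:7+0->7  c:2·3+1->7

7,7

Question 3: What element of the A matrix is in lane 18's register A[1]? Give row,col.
4,5

18: gid=4,tid=2
[1] (4+0,2*2+1) = (4,5)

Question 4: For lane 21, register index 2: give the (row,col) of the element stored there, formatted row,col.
21: g=5,t=1
[2] (5+8,1*2+0) = (13,2)

13,2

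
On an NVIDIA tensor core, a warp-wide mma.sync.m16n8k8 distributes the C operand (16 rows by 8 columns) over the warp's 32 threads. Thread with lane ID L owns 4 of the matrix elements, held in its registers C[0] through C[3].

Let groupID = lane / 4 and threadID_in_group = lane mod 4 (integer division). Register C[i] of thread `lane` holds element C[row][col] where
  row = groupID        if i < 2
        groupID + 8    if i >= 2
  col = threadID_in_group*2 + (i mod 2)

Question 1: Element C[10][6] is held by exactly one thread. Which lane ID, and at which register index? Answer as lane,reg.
11,2

r=10->g=2,rb=1  c=6->t=3,b0=0
L=2*4+3=11  i=1*2+0=2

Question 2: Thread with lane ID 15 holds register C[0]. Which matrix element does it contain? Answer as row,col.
L=15->g=15>>2=3, t=15&3=3
[0]->row 3+0=3  col 3·2+0=6

3,6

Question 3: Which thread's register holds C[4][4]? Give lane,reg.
r=4→G=4,rhi=0  c=4→T=2,p=0
L=4*4+2=18  i=0*2+0=0

18,0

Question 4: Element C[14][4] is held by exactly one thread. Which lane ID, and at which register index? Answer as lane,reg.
26,2

r=14->g=6,rb=1  c=4->t=2,b0=0
L=6*4+2=26  i=1*2+0=2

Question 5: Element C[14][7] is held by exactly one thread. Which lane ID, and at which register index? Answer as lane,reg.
27,3

r=14->g=6,rb=1  c=7->t=3,b0=1
L=6*4+3=27  i=1*2+1=3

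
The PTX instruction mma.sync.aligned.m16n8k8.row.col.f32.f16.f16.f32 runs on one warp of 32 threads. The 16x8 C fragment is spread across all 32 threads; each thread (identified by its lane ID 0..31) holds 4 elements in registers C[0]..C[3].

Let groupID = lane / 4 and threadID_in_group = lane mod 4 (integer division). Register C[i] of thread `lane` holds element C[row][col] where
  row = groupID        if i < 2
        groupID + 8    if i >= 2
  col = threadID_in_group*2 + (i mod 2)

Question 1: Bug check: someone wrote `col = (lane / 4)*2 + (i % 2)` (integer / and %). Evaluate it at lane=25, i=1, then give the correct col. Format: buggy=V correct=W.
buggy=13 correct=3

`(lane / 4)*2 + (i % 2)`[25,1]->13
25: gid=6,tid=1
[1] (6+0,1*2+1) = (6,3)
col: 13 vs 3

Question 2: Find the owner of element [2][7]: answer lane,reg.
11,1

r=2→G=2,rhi=0  c=7→T=3,p=1
L=2*4+3=11  i=0*2+1=1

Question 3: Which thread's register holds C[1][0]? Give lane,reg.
4,0

r=1->g=1,rb=0  c=0->t=0,b0=0
L=1*4+0=4  i=0*2+0=0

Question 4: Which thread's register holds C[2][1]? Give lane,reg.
r: 2->gid=2,r8=0  c: 1->tid=0,i&1=1
L=2*4+0=8  i=0*2+1=1

8,1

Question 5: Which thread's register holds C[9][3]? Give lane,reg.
5,3

r: 9->gid=1,r8=1  c: 3->tid=1,i&1=1
L=1*4+1=5  i=1*2+1=3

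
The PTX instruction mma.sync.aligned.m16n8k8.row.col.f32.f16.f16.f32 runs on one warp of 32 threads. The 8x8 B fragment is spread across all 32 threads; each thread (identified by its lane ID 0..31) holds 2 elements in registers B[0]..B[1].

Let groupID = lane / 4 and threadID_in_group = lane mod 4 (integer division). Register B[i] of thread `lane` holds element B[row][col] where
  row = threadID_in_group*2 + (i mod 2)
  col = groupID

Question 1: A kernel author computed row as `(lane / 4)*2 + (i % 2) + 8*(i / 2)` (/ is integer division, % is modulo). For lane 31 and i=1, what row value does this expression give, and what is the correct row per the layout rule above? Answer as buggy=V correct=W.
`(lane / 4)*2 + (i % 2) + 8*(i / 2)`[31,1]->15
L=31->gid=31>>2=7, tid=31&3=3
[1]->row 3·2+1=7  col gid=7
row: 15 vs 7

buggy=15 correct=7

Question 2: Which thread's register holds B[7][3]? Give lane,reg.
c:3=>grp=3  r:7=>tig=3,lo=1
L=3*4+3=15  i=1=1

15,1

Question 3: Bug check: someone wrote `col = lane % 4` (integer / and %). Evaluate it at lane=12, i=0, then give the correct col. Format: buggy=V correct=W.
buggy=0 correct=3

`lane % 4`[12,0]→0
L=12→G=12>>2=3, T=12&3=0
[0]→row 0·2+0=0  col G=3
col: 0 vs 3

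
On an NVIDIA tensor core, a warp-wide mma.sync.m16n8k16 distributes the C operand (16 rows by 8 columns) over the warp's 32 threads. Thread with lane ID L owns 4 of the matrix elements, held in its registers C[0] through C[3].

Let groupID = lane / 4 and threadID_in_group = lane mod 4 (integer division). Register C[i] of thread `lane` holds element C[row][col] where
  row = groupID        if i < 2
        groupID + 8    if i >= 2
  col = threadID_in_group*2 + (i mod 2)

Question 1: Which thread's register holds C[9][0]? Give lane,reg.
4,2

r: 9->gid=1,r8=1  c: 0->tid=0,i&1=0
L=1*4+0=4  i=1*2+0=2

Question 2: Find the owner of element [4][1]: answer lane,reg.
r=4->g=4,rb=0  c=1->t=0,b0=1
L=4*4+0=16  i=0*2+1=1

16,1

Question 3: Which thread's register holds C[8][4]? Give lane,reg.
r:8=>grp=0,rB=1  c:4=>tig=2,lo=0
L=0*4+2=2  i=1*2+0=2

2,2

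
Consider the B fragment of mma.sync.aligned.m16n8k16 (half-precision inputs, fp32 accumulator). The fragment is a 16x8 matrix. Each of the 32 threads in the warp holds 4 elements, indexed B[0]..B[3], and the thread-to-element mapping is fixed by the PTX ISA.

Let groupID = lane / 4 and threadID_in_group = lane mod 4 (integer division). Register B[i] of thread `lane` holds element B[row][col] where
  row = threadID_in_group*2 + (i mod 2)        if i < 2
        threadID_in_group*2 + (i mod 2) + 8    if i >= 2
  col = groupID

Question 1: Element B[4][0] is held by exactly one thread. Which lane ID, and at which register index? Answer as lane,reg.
c=0→G=0  r=4→rhi=0,T=2,p=0
L=0*4+2=2  i=0*2+0=0

2,0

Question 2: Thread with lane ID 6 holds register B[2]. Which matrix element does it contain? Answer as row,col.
lane 6→6/4=1, 6 mod 4=2
i=2  r:2·2+0+8→12  c:1

12,1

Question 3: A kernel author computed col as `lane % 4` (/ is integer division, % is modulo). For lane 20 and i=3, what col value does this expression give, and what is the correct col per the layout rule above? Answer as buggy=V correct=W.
`lane % 4`[20,3]=>0
lane 20: grp=5 (20/4), tig=0 (20%4)
i=3: r=0*2+1+8=9, c=grp=5
col: 0 vs 5

buggy=0 correct=5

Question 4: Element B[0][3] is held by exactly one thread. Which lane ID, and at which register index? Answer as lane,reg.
12,0

c=3⇒gr=3  r=0⇒Rb=0,th=0,odd=0
L=3*4+0=12  i=0*2+0=0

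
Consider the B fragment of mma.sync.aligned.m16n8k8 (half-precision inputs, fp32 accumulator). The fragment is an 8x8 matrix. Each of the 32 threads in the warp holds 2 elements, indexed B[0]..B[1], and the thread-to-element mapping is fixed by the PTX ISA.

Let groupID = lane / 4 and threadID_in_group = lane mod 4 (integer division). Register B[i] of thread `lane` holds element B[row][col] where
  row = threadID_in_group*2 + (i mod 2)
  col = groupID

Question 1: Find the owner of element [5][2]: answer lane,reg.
10,1

c:2=>grp=2  r:5=>tig=2,lo=1
L=2*4+2=10  i=1=1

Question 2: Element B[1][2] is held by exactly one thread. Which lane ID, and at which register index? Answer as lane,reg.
c=2->g=2  r=1->t=0,b0=1
L=2*4+0=8  i=1=1

8,1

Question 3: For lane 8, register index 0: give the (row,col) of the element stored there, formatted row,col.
0,2

lane 8: gid=2 (8/4), tid=0 (8%4)
i=0: r=0*2+0=0, c=gid=2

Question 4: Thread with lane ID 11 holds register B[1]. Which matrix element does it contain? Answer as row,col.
7,2

lane 11: G=2 (11/4), T=3 (11%4)
i=1: r=3*2+1=7, c=G=2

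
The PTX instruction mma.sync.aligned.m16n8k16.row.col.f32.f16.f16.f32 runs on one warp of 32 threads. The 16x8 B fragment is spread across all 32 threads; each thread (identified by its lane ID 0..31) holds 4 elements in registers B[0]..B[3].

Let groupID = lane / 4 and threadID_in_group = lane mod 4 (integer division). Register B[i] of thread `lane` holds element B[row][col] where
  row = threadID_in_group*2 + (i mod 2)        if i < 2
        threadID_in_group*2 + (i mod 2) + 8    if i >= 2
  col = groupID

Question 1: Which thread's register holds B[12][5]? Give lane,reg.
22,2

c:5=>grp=5  r:12=>rB=1,tig=2,lo=0
L=5*4+2=22  i=1*2+0=2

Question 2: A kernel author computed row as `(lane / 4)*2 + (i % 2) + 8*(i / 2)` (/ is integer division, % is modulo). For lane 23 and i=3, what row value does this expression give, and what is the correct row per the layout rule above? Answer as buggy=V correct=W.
buggy=19 correct=15

`(lane / 4)*2 + (i % 2) + 8*(i / 2)`[23,3]→19
L=23→G=23>>2=5, T=23&3=3
[3]→row 3·2+1+8=15  col G=5
row: 19 vs 15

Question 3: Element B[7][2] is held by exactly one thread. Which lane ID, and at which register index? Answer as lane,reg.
c=2->g=2  r=7->rb=0,t=3,b0=1
L=2*4+3=11  i=0*2+1=1

11,1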